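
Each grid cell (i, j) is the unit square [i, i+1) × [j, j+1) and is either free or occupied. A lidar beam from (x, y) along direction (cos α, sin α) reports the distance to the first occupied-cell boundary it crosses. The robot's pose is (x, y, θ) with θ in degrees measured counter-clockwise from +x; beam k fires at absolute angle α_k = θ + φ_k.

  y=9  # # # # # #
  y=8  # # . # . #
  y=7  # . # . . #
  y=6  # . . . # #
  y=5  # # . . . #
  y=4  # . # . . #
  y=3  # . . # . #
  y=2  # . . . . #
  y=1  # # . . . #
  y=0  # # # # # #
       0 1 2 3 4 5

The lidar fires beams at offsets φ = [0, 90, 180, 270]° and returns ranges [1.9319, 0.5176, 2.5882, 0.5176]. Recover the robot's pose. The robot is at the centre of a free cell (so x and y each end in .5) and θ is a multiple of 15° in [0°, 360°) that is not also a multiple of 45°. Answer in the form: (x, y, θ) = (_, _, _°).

(x, y, θ) = (4.5, 3.5, 75°)

Candidates: 24 free-cell centres × 16 headings = 384 poses. Raycast each; keep the one whose scan matches to 4 dp.
  (4.5, 1.5, 210°): beam 1 = 1.0000 ≠ 1.9319 ✗
  (1.5, 7.5, 285°): beam 1 = 1.5529 ≠ 1.9319 ✗
  (4.5, 2.5, 30°): beam 1 = 0.5774 ≠ 1.9319 ✗
  (3.5, 7.5, 195°): beam 1 = 0.5176 ≠ 1.9319 ✗
  …
  (4.5, 3.5, 75°): r_1=1.9319, r_2=0.5176, r_3=2.5882, r_4=0.5176 — all match ✓
Unique over the lattice → pose = (4.5, 3.5, 75°).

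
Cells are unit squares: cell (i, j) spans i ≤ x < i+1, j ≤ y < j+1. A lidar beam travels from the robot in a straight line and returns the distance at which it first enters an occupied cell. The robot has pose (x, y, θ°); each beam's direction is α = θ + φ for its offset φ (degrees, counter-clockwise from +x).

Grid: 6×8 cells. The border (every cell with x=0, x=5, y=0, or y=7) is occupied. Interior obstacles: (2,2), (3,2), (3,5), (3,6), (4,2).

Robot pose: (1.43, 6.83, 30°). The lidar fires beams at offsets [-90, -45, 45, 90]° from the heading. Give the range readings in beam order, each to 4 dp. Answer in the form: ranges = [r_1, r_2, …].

ranges = [4.4225, 1.6254, 0.1760, 0.1963]

beam 1: φ=-90°, α=300°
  dir = (cos 300°, sin 300°) = (0.5000, -0.8660); from cell (1,6)
  next x-line at t=1.1400, next y-line at t=0.9584; Δt_x=2.0000, Δt_y=1.1547
    y: enter (1,5) at t=0.9584
    x: enter (2,5) at t=1.1400
    y: enter (2,4) at t=2.1131
    x: enter (3,4) at t=3.1400
    y: enter (3,3) at t=3.2678
    y: enter (3,2) at t=4.4225 ← occupied
  → r_1 = 4.4225
beam 2: φ=-45°, α=345°
  dir = (cos 345°, sin 345°) = (0.9659, -0.2588); from cell (1,6)
  next x-line at t=0.5901, next y-line at t=3.2069; Δt_x=1.0353, Δt_y=3.8637
    x: enter (2,6) at t=0.5901
    x: enter (3,6) at t=1.6254 ← occupied
  → r_2 = 1.6254
beam 3: φ=45°, α=75°
  dir = (cos 75°, sin 75°) = (0.2588, 0.9659); from cell (1,6)
  next x-line at t=2.2023, next y-line at t=0.1760; Δt_x=3.8637, Δt_y=1.0353
    y: enter (1,7) at t=0.1760 ← occupied
  → r_3 = 0.1760
beam 4: φ=90°, α=120°
  dir = (cos 120°, sin 120°) = (-0.5000, 0.8660); from cell (1,6)
  next x-line at t=0.8600, next y-line at t=0.1963; Δt_x=2.0000, Δt_y=1.1547
    y: enter (1,7) at t=0.1963 ← occupied
  → r_4 = 0.1963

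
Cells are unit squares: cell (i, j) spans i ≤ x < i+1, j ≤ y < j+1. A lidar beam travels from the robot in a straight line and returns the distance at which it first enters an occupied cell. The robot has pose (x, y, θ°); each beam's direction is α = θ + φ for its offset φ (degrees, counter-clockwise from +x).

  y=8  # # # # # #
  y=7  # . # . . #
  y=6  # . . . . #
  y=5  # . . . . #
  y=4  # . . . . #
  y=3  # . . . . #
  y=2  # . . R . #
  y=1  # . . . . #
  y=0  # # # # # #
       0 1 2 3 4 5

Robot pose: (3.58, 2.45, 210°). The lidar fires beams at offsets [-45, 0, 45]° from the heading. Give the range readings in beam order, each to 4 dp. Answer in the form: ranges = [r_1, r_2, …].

beam 1: φ=-45°, α=165°
  dir = (cos 165°, sin 165°) = (-0.9659, 0.2588); from cell (3,2)
  next x-line at t=0.6005, next y-line at t=2.1250; Δt_x=1.0353, Δt_y=3.8637
    x: enter (2,2) at t=0.6005
    x: enter (1,2) at t=1.6357
    y: enter (1,3) at t=2.1250
    x: enter (0,3) at t=2.6710 ← occupied
  → r_1 = 2.6710
beam 2: φ=0°, α=210°
  dir = (cos 210°, sin 210°) = (-0.8660, -0.5000); from cell (3,2)
  next x-line at t=0.6697, next y-line at t=0.9000; Δt_x=1.1547, Δt_y=2.0000
    x: enter (2,2) at t=0.6697
    y: enter (2,1) at t=0.9000
    x: enter (1,1) at t=1.8244
    y: enter (1,0) at t=2.9000 ← occupied
  → r_2 = 2.9000
beam 3: φ=45°, α=255°
  dir = (cos 255°, sin 255°) = (-0.2588, -0.9659); from cell (3,2)
  next x-line at t=2.2409, next y-line at t=0.4659; Δt_x=3.8637, Δt_y=1.0353
    y: enter (3,1) at t=0.4659
    y: enter (3,0) at t=1.5012 ← occupied
  → r_3 = 1.5012

ranges = [2.6710, 2.9000, 1.5012]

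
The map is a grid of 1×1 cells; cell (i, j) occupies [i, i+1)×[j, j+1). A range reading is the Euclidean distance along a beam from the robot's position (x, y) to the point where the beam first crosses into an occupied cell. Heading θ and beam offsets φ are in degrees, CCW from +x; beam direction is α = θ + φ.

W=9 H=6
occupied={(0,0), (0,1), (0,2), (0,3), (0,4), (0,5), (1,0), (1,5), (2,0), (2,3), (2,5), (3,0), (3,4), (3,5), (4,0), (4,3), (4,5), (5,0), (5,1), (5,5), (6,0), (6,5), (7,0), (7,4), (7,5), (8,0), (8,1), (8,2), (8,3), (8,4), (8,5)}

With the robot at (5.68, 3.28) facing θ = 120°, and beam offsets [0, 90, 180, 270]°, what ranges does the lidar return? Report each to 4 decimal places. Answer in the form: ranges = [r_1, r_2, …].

ranges = [1.9861, 4.5600, 2.6327, 1.5242]

beam 1: φ=0°, α=120°
  dir = (cos 120°, sin 120°) = (-0.5000, 0.8660); from cell (5,3)
  next x-line at t=1.3600, next y-line at t=0.8314; Δt_x=2.0000, Δt_y=1.1547
    y: enter (5,4) at t=0.8314
    x: enter (4,4) at t=1.3600
    y: enter (4,5) at t=1.9861 ← occupied
  → r_1 = 1.9861
beam 2: φ=90°, α=210°
  dir = (cos 210°, sin 210°) = (-0.8660, -0.5000); from cell (5,3)
  next x-line at t=0.7852, next y-line at t=0.5600; Δt_x=1.1547, Δt_y=2.0000
    y: enter (5,2) at t=0.5600
    x: enter (4,2) at t=0.7852
    x: enter (3,2) at t=1.9399
    y: enter (3,1) at t=2.5600
    x: enter (2,1) at t=3.0946
    x: enter (1,1) at t=4.2493
    y: enter (1,0) at t=4.5600 ← occupied
  → r_2 = 4.5600
beam 3: φ=180°, α=300°
  dir = (cos 300°, sin 300°) = (0.5000, -0.8660); from cell (5,3)
  next x-line at t=0.6400, next y-line at t=0.3233; Δt_x=2.0000, Δt_y=1.1547
    y: enter (5,2) at t=0.3233
    x: enter (6,2) at t=0.6400
    y: enter (6,1) at t=1.4780
    y: enter (6,0) at t=2.6327 ← occupied
  → r_3 = 2.6327
beam 4: φ=270°, α=30°
  dir = (cos 30°, sin 30°) = (0.8660, 0.5000); from cell (5,3)
  next x-line at t=0.3695, next y-line at t=1.4400; Δt_x=1.1547, Δt_y=2.0000
    x: enter (6,3) at t=0.3695
    y: enter (6,4) at t=1.4400
    x: enter (7,4) at t=1.5242 ← occupied
  → r_4 = 1.5242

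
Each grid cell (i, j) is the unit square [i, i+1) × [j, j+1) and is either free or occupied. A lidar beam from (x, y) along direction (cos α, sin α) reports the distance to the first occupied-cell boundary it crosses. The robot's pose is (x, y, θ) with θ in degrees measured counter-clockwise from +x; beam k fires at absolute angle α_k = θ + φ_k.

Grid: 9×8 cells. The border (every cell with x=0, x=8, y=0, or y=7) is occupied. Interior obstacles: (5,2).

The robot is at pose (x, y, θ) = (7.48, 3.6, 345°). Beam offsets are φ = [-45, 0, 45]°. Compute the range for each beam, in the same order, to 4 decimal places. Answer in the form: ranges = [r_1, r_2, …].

ranges = [1.0400, 0.5383, 0.6004]

beam 1: φ=-45°, α=300°
  cosα=0.5000 sinα=-0.8660 | (7,3) | tMaxX 1.0400 tMaxY 0.6928 | tΔX 2.0000 tΔY 1.1547
    t=0.6928 [y] (7,2)
    t=1.0400 [x] (8,2) — stop
  → r_1 = 1.0400
beam 2: φ=0°, α=345°
  cosα=0.9659 sinα=-0.2588 | (7,3) | tMaxX 0.5383 tMaxY 2.3182 | tΔX 1.0353 tΔY 3.8637
    t=0.5383 [x] (8,3) — stop
  → r_2 = 0.5383
beam 3: φ=45°, α=30°
  cosα=0.8660 sinα=0.5000 | (7,3) | tMaxX 0.6004 tMaxY 0.8000 | tΔX 1.1547 tΔY 2.0000
    t=0.6004 [x] (8,3) — stop
  → r_3 = 0.6004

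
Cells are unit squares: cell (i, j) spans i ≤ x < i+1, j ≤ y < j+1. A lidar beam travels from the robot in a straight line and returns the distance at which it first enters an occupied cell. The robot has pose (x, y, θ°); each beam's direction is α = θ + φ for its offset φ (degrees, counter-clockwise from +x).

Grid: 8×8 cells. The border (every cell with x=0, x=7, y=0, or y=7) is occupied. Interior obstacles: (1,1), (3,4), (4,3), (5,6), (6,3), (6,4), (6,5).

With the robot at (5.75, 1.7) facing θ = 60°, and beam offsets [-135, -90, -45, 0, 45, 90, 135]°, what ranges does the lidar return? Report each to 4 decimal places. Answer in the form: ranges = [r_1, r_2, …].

ranges = [0.7247, 1.4000, 1.2941, 1.5011, 5.4870, 5.4848, 2.7046]

beam 1: φ=-135°, α=285°
  cosα=0.2588 sinα=-0.9659 | (5,1) | tMaxX 0.9659 tMaxY 0.7247 | tΔX 3.8637 tΔY 1.0353
    t=0.7247 [y] (5,0) — stop
  → r_1 = 0.7247
beam 2: φ=-90°, α=330°
  cosα=0.8660 sinα=-0.5000 | (5,1) | tMaxX 0.2887 tMaxY 1.4000 | tΔX 1.1547 tΔY 2.0000
    t=0.2887 [x] (6,1)
    t=1.4000 [y] (6,0) — stop
  → r_2 = 1.4000
beam 3: φ=-45°, α=15°
  cosα=0.9659 sinα=0.2588 | (5,1) | tMaxX 0.2588 tMaxY 1.1591 | tΔX 1.0353 tΔY 3.8637
    t=0.2588 [x] (6,1)
    t=1.1591 [y] (6,2)
    t=1.2941 [x] (7,2) — stop
  → r_3 = 1.2941
beam 4: φ=0°, α=60°
  cosα=0.5000 sinα=0.8660 | (5,1) | tMaxX 0.5000 tMaxY 0.3464 | tΔX 2.0000 tΔY 1.1547
    t=0.3464 [y] (5,2)
    t=0.5000 [x] (6,2)
    t=1.5011 [y] (6,3) — stop
  → r_4 = 1.5011
beam 5: φ=45°, α=105°
  cosα=-0.2588 sinα=0.9659 | (5,1) | tMaxX 2.8978 tMaxY 0.3106 | tΔX 3.8637 tΔY 1.0353
    t=0.3106 [y] (5,2)
    t=1.3459 [y] (5,3)
    t=2.3811 [y] (5,4)
    t=2.8978 [x] (4,4)
    t=3.4164 [y] (4,5)
    t=4.4517 [y] (4,6)
    t=5.4870 [y] (4,7) — stop
  → r_5 = 5.4870
beam 6: φ=90°, α=150°
  cosα=-0.8660 sinα=0.5000 | (5,1) | tMaxX 0.8660 tMaxY 0.6000 | tΔX 1.1547 tΔY 2.0000
    t=0.6000 [y] (5,2)
    t=0.8660 [x] (4,2)
    t=2.0207 [x] (3,2)
    t=2.6000 [y] (3,3)
    t=3.1754 [x] (2,3)
    t=4.3301 [x] (1,3)
    t=4.6000 [y] (1,4)
    t=5.4848 [x] (0,4) — stop
  → r_6 = 5.4848
beam 7: φ=135°, α=195°
  cosα=-0.9659 sinα=-0.2588 | (5,1) | tMaxX 0.7765 tMaxY 2.7046 | tΔX 1.0353 tΔY 3.8637
    t=0.7765 [x] (4,1)
    t=1.8117 [x] (3,1)
    t=2.7046 [y] (3,0) — stop
  → r_7 = 2.7046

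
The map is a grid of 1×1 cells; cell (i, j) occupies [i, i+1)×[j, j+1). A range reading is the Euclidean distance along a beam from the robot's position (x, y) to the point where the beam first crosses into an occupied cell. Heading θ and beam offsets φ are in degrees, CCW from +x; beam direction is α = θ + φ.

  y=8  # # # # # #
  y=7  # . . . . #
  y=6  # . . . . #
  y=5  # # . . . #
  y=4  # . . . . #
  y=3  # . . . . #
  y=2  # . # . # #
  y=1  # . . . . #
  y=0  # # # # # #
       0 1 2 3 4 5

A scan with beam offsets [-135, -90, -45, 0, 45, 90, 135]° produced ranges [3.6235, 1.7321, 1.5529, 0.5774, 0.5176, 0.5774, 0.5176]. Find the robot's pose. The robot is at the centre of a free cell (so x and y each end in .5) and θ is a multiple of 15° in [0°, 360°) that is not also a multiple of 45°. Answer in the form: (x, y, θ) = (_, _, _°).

Candidates: 25 free-cell centres × 16 headings = 400 poses. Raycast each; keep the one whose scan matches to 4 dp.
  (4.5, 5.5, 60°): beam 1 = 1.9319 ≠ 3.6235 ✗
  (4.5, 3.5, 60°): beam 1 = 0.5176 ≠ 3.6235 ✗
  (1.5, 7.5, 300°): beam 1 = 0.5176 ≠ 3.6235 ✗
  (3.5, 6.5, 210°): beam 1 = 1.5529 ≠ 3.6235 ✗
  (3.5, 7.5, 165°): beam 1 = 1.0000 ≠ 3.6235 ✗
  …
  (1.5, 6.5, 150°): r_1=3.6235, r_2=1.7321, r_3=1.5529, r_4=0.5774, r_5=0.5176, r_6=0.5774, r_7=0.5176 — all match ✓
No second candidate reproduces the full scan.

(x, y, θ) = (1.5, 6.5, 150°)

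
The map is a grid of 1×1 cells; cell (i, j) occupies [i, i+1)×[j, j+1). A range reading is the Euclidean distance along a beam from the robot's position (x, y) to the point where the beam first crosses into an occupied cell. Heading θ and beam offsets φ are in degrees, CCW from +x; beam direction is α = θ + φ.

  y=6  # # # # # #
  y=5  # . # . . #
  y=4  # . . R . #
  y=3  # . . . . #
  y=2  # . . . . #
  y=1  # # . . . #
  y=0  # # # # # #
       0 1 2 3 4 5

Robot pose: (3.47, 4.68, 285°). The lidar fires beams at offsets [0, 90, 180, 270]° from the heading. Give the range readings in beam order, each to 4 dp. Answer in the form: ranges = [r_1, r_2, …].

ranges = [3.8098, 1.5840, 1.3666, 2.5571]

beam 1: φ=0°, α=285°
  dir = (cos 285°, sin 285°) = (0.2588, -0.9659); from cell (3,4)
  next x-line at t=2.0478, next y-line at t=0.7040; Δt_x=3.8637, Δt_y=1.0353
    y: enter (3,3) at t=0.7040
    y: enter (3,2) at t=1.7393
    x: enter (4,2) at t=2.0478
    y: enter (4,1) at t=2.7745
    y: enter (4,0) at t=3.8098 ← occupied
  → r_1 = 3.8098
beam 2: φ=90°, α=15°
  dir = (cos 15°, sin 15°) = (0.9659, 0.2588); from cell (3,4)
  next x-line at t=0.5487, next y-line at t=1.2364; Δt_x=1.0353, Δt_y=3.8637
    x: enter (4,4) at t=0.5487
    y: enter (4,5) at t=1.2364
    x: enter (5,5) at t=1.5840 ← occupied
  → r_2 = 1.5840
beam 3: φ=180°, α=105°
  dir = (cos 105°, sin 105°) = (-0.2588, 0.9659); from cell (3,4)
  next x-line at t=1.8159, next y-line at t=0.3313; Δt_x=3.8637, Δt_y=1.0353
    y: enter (3,5) at t=0.3313
    y: enter (3,6) at t=1.3666 ← occupied
  → r_3 = 1.3666
beam 4: φ=270°, α=195°
  dir = (cos 195°, sin 195°) = (-0.9659, -0.2588); from cell (3,4)
  next x-line at t=0.4866, next y-line at t=2.6273; Δt_x=1.0353, Δt_y=3.8637
    x: enter (2,4) at t=0.4866
    x: enter (1,4) at t=1.5219
    x: enter (0,4) at t=2.5571 ← occupied
  → r_4 = 2.5571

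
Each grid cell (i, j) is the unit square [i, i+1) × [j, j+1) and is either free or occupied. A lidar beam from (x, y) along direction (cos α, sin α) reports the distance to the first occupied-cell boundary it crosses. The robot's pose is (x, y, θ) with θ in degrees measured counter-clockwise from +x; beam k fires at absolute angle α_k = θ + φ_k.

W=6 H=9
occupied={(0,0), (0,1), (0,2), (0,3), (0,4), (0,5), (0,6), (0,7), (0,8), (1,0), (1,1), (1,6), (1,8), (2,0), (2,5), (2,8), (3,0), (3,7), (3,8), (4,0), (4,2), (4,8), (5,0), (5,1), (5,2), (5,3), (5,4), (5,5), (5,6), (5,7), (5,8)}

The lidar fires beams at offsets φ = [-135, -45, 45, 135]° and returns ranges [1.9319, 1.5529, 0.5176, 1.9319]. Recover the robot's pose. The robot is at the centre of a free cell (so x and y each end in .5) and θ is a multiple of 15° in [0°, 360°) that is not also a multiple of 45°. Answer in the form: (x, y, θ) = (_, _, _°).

(x, y, θ) = (4.5, 4.5, 300°)

Candidates: 23 free-cell centres × 16 headings = 368 poses. Raycast each; keep the one whose scan matches to 4 dp.
  (4.5, 5.5, 120°): beam 1 = 0.5176 ≠ 1.9319 ✗
  (2.5, 3.5, 165°): beam 1 = 2.8868 ≠ 1.9319 ✗
  (3.5, 4.5, 60°): beam 3 = 3.6235 ≠ 0.5176 ✗
  …
  (4.5, 4.5, 300°): r_1=1.9319, r_2=1.5529, r_3=0.5176, r_4=1.9319 — all match ✓
Unique over the lattice → pose = (4.5, 4.5, 300°).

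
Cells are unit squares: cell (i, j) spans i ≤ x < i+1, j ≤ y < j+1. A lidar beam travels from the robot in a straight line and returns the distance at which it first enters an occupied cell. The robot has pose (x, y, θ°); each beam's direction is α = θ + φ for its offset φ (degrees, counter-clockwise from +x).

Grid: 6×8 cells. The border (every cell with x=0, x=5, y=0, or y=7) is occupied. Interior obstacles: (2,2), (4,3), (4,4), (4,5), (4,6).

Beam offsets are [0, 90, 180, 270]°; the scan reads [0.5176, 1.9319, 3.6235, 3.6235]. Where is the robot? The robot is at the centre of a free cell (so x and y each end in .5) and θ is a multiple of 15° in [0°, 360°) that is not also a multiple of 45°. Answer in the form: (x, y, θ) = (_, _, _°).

(x, y, θ) = (1.5, 3.5, 165°)

The pose lattice has 19·16 = 304 candidates. Test each by forward raycasting.
  (1.5, 1.5, 75°): beam 1 = 5.6940 ≠ 0.5176 ✗
  (3.5, 5.5, 285°): beam 1 = 1.9319 ≠ 0.5176 ✗
  (2.5, 1.5, 165°): beam 1 = 1.5529 ≠ 0.5176 ✗
  (2.5, 6.5, 105°): beam 2 = 1.5529 ≠ 1.9319 ✗
  …
  (1.5, 3.5, 165°): r_1=0.5176, r_2=1.9319, r_3=3.6235, r_4=3.6235 — all match ✓
Unique over the lattice → pose = (1.5, 3.5, 165°).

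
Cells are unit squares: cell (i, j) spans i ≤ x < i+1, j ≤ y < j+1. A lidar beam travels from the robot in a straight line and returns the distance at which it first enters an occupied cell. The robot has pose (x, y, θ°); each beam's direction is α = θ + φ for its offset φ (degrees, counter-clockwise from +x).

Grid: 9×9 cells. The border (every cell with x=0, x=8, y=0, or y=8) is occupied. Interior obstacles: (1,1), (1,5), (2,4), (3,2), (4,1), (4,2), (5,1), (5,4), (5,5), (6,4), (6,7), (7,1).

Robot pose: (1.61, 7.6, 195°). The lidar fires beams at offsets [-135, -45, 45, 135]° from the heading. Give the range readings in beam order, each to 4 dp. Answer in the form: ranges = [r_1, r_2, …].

ranges = [0.4619, 0.7044, 1.2200, 3.9144]

beam 1: φ=-135°, α=60°
  d=(0.5000,0.8660)  start (1,7)  tX=0.7800 tY=0.4619  stride 1/|dx|=2.0000 1/|dy|=1.1547
    cross y-line → (1,8), t=0.4619 (wall)
  → r_1 = 0.4619
beam 2: φ=-45°, α=150°
  d=(-0.8660,0.5000)  start (1,7)  tX=0.7044 tY=0.8000  stride 1/|dx|=1.1547 1/|dy|=2.0000
    cross x-line → (0,7), t=0.7044 (wall)
  → r_2 = 0.7044
beam 3: φ=45°, α=240°
  d=(-0.5000,-0.8660)  start (1,7)  tX=1.2200 tY=0.6928  stride 1/|dx|=2.0000 1/|dy|=1.1547
    cross y-line → (1,6), t=0.6928
    cross x-line → (0,6), t=1.2200 (wall)
  → r_3 = 1.2200
beam 4: φ=135°, α=330°
  d=(0.8660,-0.5000)  start (1,7)  tX=0.4503 tY=1.2000  stride 1/|dx|=1.1547 1/|dy|=2.0000
    cross x-line → (2,7), t=0.4503
    cross y-line → (2,6), t=1.2000
    cross x-line → (3,6), t=1.6050
    cross x-line → (4,6), t=2.7597
    cross y-line → (4,5), t=3.2000
    cross x-line → (5,5), t=3.9144 (wall)
  → r_4 = 3.9144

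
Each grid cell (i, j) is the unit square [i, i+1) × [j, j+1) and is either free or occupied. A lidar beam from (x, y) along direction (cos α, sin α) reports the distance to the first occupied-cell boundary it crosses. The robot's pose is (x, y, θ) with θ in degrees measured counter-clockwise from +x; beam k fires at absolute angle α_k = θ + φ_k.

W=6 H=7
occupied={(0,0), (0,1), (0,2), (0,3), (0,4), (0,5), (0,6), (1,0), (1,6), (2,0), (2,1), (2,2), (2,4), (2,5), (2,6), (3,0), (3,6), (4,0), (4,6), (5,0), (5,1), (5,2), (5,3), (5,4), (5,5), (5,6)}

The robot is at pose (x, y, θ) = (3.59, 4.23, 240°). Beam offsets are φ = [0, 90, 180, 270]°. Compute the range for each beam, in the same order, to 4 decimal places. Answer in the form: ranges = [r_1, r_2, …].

ranges = [1.4203, 1.6281, 2.0438, 0.6813]

beam 1: φ=0°, α=240°
  direction (-0.5000, -0.8660); cell (3,4); t to first gridline: x 1.1800, y 0.2656 (then +2.0000 / +1.1547)
    (3,3) via y @ 0.2656
    (2,3) via x @ 1.1800
    (2,2) via y @ 1.4203  # hit
  → r_1 = 1.4203
beam 2: φ=90°, α=330°
  direction (0.8660, -0.5000); cell (3,4); t to first gridline: x 0.4734, y 0.4600 (then +1.1547 / +2.0000)
    (3,3) via y @ 0.4600
    (4,3) via x @ 0.4734
    (5,3) via x @ 1.6281  # hit
  → r_2 = 1.6281
beam 3: φ=180°, α=60°
  direction (0.5000, 0.8660); cell (3,4); t to first gridline: x 0.8200, y 0.8891 (then +2.0000 / +1.1547)
    (4,4) via x @ 0.8200
    (4,5) via y @ 0.8891
    (4,6) via y @ 2.0438  # hit
  → r_3 = 2.0438
beam 4: φ=270°, α=150°
  direction (-0.8660, 0.5000); cell (3,4); t to first gridline: x 0.6813, y 1.5400 (then +1.1547 / +2.0000)
    (2,4) via x @ 0.6813  # hit
  → r_4 = 0.6813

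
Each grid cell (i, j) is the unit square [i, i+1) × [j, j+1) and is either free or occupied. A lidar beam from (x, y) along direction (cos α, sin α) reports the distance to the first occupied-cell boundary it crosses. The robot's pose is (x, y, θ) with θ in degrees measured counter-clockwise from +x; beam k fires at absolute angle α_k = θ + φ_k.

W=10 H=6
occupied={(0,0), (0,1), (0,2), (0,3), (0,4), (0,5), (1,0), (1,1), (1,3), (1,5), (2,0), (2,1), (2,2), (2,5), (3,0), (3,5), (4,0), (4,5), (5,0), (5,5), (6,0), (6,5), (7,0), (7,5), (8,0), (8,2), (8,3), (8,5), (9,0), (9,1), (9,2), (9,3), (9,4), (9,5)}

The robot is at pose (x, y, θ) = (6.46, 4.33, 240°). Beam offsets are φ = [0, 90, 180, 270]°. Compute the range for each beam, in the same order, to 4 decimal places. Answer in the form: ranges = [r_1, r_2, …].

beam 1: φ=0°, α=240°
  dir = (cos 240°, sin 240°) = (-0.5000, -0.8660); from cell (6,4)
  next x-line at t=0.9200, next y-line at t=0.3811; Δt_x=2.0000, Δt_y=1.1547
    y: enter (6,3) at t=0.3811
    x: enter (5,3) at t=0.9200
    y: enter (5,2) at t=1.5358
    y: enter (5,1) at t=2.6905
    x: enter (4,1) at t=2.9200
    y: enter (4,0) at t=3.8452 ← occupied
  → r_1 = 3.8452
beam 2: φ=90°, α=330°
  dir = (cos 330°, sin 330°) = (0.8660, -0.5000); from cell (6,4)
  next x-line at t=0.6235, next y-line at t=0.6600; Δt_x=1.1547, Δt_y=2.0000
    x: enter (7,4) at t=0.6235
    y: enter (7,3) at t=0.6600
    x: enter (8,3) at t=1.7782 ← occupied
  → r_2 = 1.7782
beam 3: φ=180°, α=60°
  dir = (cos 60°, sin 60°) = (0.5000, 0.8660); from cell (6,4)
  next x-line at t=1.0800, next y-line at t=0.7736; Δt_x=2.0000, Δt_y=1.1547
    y: enter (6,5) at t=0.7736 ← occupied
  → r_3 = 0.7736
beam 4: φ=270°, α=150°
  dir = (cos 150°, sin 150°) = (-0.8660, 0.5000); from cell (6,4)
  next x-line at t=0.5312, next y-line at t=1.3400; Δt_x=1.1547, Δt_y=2.0000
    x: enter (5,4) at t=0.5312
    y: enter (5,5) at t=1.3400 ← occupied
  → r_4 = 1.3400

ranges = [3.8452, 1.7782, 0.7736, 1.3400]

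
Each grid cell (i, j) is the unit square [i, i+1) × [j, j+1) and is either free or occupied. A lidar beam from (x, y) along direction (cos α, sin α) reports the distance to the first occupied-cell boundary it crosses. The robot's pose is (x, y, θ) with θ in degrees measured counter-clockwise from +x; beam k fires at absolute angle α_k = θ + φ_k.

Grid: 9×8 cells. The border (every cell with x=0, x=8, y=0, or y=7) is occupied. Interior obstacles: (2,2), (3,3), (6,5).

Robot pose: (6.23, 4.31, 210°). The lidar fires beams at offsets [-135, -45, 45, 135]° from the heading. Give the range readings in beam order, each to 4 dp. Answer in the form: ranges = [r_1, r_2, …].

ranges = [0.7143, 5.4145, 3.4268, 1.8324]

beam 1: φ=-135°, α=75°
  cosα=0.2588 sinα=0.9659 | (6,4) | tMaxX 2.9751 tMaxY 0.7143 | tΔX 3.8637 tΔY 1.0353
    t=0.7143 [y] (6,5) — stop
  → r_1 = 0.7143
beam 2: φ=-45°, α=165°
  cosα=-0.9659 sinα=0.2588 | (6,4) | tMaxX 0.2381 tMaxY 2.6660 | tΔX 1.0353 tΔY 3.8637
    t=0.2381 [x] (5,4)
    t=1.2734 [x] (4,4)
    t=2.3087 [x] (3,4)
    t=2.6660 [y] (3,5)
    t=3.3439 [x] (2,5)
    t=4.3792 [x] (1,5)
    t=5.4145 [x] (0,5) — stop
  → r_2 = 5.4145
beam 3: φ=45°, α=255°
  cosα=-0.2588 sinα=-0.9659 | (6,4) | tMaxX 0.8887 tMaxY 0.3209 | tΔX 3.8637 tΔY 1.0353
    t=0.3209 [y] (6,3)
    t=0.8887 [x] (5,3)
    t=1.3562 [y] (5,2)
    t=2.3915 [y] (5,1)
    t=3.4268 [y] (5,0) — stop
  → r_3 = 3.4268
beam 4: φ=135°, α=345°
  cosα=0.9659 sinα=-0.2588 | (6,4) | tMaxX 0.7972 tMaxY 1.1977 | tΔX 1.0353 tΔY 3.8637
    t=0.7972 [x] (7,4)
    t=1.1977 [y] (7,3)
    t=1.8324 [x] (8,3) — stop
  → r_4 = 1.8324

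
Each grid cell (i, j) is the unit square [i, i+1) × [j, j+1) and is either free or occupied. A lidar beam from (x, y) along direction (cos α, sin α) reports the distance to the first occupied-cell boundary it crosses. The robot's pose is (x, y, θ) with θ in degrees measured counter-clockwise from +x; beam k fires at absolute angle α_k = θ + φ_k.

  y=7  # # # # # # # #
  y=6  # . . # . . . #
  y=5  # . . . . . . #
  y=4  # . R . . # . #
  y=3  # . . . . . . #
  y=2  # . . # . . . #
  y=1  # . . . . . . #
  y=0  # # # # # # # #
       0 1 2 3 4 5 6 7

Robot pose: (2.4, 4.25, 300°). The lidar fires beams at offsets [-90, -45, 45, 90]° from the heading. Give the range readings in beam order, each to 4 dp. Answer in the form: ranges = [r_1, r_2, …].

beam 1: φ=-90°, α=210°
  dir = (cos 210°, sin 210°) = (-0.8660, -0.5000); from cell (2,4)
  next x-line at t=0.4619, next y-line at t=0.5000; Δt_x=1.1547, Δt_y=2.0000
    x: enter (1,4) at t=0.4619
    y: enter (1,3) at t=0.5000
    x: enter (0,3) at t=1.6166 ← occupied
  → r_1 = 1.6166
beam 2: φ=-45°, α=255°
  dir = (cos 255°, sin 255°) = (-0.2588, -0.9659); from cell (2,4)
  next x-line at t=1.5455, next y-line at t=0.2588; Δt_x=3.8637, Δt_y=1.0353
    y: enter (2,3) at t=0.2588
    y: enter (2,2) at t=1.2941
    x: enter (1,2) at t=1.5455
    y: enter (1,1) at t=2.3294
    y: enter (1,0) at t=3.3646 ← occupied
  → r_2 = 3.3646
beam 3: φ=45°, α=345°
  dir = (cos 345°, sin 345°) = (0.9659, -0.2588); from cell (2,4)
  next x-line at t=0.6212, next y-line at t=0.9659; Δt_x=1.0353, Δt_y=3.8637
    x: enter (3,4) at t=0.6212
    y: enter (3,3) at t=0.9659
    x: enter (4,3) at t=1.6564
    x: enter (5,3) at t=2.6917
    x: enter (6,3) at t=3.7270
    x: enter (7,3) at t=4.7623 ← occupied
  → r_3 = 4.7623
beam 4: φ=90°, α=30°
  dir = (cos 30°, sin 30°) = (0.8660, 0.5000); from cell (2,4)
  next x-line at t=0.6928, next y-line at t=1.5000; Δt_x=1.1547, Δt_y=2.0000
    x: enter (3,4) at t=0.6928
    y: enter (3,5) at t=1.5000
    x: enter (4,5) at t=1.8475
    x: enter (5,5) at t=3.0022
    y: enter (5,6) at t=3.5000
    x: enter (6,6) at t=4.1569
    x: enter (7,6) at t=5.3116 ← occupied
  → r_4 = 5.3116

ranges = [1.6166, 3.3646, 4.7623, 5.3116]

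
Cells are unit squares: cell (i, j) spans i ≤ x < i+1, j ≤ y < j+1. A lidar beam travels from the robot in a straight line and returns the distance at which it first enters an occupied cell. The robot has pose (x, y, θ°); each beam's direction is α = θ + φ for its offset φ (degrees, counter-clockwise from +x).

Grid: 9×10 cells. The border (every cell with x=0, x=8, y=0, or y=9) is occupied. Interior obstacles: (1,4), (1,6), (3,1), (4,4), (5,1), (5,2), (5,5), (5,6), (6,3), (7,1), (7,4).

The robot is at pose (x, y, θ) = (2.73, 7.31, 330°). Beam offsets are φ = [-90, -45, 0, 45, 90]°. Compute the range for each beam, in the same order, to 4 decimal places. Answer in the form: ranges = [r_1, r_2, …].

beam 1: φ=-90°, α=240°
  direction (-0.5000, -0.8660); cell (2,7); t to first gridline: x 1.4600, y 0.3580 (then +2.0000 / +1.1547)
    (2,6) via y @ 0.3580
    (1,6) via x @ 1.4600  # hit
  → r_1 = 1.4600
beam 2: φ=-45°, α=285°
  direction (0.2588, -0.9659); cell (2,7); t to first gridline: x 1.0432, y 0.3209 (then +3.8637 / +1.0353)
    (2,6) via y @ 0.3209
    (3,6) via x @ 1.0432
    (3,5) via y @ 1.3562
    (3,4) via y @ 2.3915
    (3,3) via y @ 3.4268
    (3,2) via y @ 4.4620
    (4,2) via x @ 4.9069
    (4,1) via y @ 5.4973
    (4,0) via y @ 6.5326  # hit
  → r_2 = 6.5326
beam 3: φ=0°, α=330°
  direction (0.8660, -0.5000); cell (2,7); t to first gridline: x 0.3118, y 0.6200 (then +1.1547 / +2.0000)
    (3,7) via x @ 0.3118
    (3,6) via y @ 0.6200
    (4,6) via x @ 1.4665
    (4,5) via y @ 2.6200
    (5,5) via x @ 2.6212  # hit
  → r_3 = 2.6212
beam 4: φ=45°, α=15°
  direction (0.9659, 0.2588); cell (2,7); t to first gridline: x 0.2795, y 2.6660 (then +1.0353 / +3.8637)
    (3,7) via x @ 0.2795
    (4,7) via x @ 1.3148
    (5,7) via x @ 2.3501
    (5,8) via y @ 2.6660
    (6,8) via x @ 3.3854
    (7,8) via x @ 4.4206
    (8,8) via x @ 5.4559  # hit
  → r_4 = 5.4559
beam 5: φ=90°, α=60°
  direction (0.5000, 0.8660); cell (2,7); t to first gridline: x 0.5400, y 0.7967 (then +2.0000 / +1.1547)
    (3,7) via x @ 0.5400
    (3,8) via y @ 0.7967
    (3,9) via y @ 1.9514  # hit
  → r_5 = 1.9514

ranges = [1.4600, 6.5326, 2.6212, 5.4559, 1.9514]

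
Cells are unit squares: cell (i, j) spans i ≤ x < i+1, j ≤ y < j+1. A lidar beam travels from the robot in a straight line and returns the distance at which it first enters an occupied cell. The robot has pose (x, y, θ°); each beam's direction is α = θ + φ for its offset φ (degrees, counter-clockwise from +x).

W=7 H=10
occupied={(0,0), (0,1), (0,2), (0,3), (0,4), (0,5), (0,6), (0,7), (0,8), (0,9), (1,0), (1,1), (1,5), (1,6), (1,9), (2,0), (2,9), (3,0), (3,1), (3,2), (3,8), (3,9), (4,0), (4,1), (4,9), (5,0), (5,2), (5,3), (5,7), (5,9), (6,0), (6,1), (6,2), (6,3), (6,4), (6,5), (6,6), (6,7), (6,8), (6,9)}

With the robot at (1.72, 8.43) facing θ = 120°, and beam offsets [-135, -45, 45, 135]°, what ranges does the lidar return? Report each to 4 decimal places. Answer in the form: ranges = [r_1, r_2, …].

ranges = [1.3252, 0.5901, 0.7454, 1.4804]

beam 1: φ=-135°, α=345°
  cosα=0.9659 sinα=-0.2588 | (1,8) | tMaxX 0.2899 tMaxY 1.6614 | tΔX 1.0353 tΔY 3.8637
    t=0.2899 [x] (2,8)
    t=1.3252 [x] (3,8) — stop
  → r_1 = 1.3252
beam 2: φ=-45°, α=75°
  cosα=0.2588 sinα=0.9659 | (1,8) | tMaxX 1.0818 tMaxY 0.5901 | tΔX 3.8637 tΔY 1.0353
    t=0.5901 [y] (1,9) — stop
  → r_2 = 0.5901
beam 3: φ=45°, α=165°
  cosα=-0.9659 sinα=0.2588 | (1,8) | tMaxX 0.7454 tMaxY 2.2023 | tΔX 1.0353 tΔY 3.8637
    t=0.7454 [x] (0,8) — stop
  → r_3 = 0.7454
beam 4: φ=135°, α=255°
  cosα=-0.2588 sinα=-0.9659 | (1,8) | tMaxX 2.7819 tMaxY 0.4452 | tΔX 3.8637 tΔY 1.0353
    t=0.4452 [y] (1,7)
    t=1.4804 [y] (1,6) — stop
  → r_4 = 1.4804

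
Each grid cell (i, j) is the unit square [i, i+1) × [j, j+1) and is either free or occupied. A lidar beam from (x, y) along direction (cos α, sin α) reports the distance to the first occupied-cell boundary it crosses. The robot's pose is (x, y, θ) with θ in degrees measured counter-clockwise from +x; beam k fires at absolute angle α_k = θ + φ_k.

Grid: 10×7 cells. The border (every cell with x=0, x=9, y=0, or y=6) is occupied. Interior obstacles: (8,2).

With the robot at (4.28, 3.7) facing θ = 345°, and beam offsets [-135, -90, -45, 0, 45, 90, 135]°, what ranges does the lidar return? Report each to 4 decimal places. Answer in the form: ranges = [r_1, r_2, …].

beam 1: φ=-135°, α=210°
  direction (-0.8660, -0.5000); cell (4,3); t to first gridline: x 0.3233, y 1.4000 (then +1.1547 / +2.0000)
    (3,3) via x @ 0.3233
    (3,2) via y @ 1.4000
    (2,2) via x @ 1.4780
    (1,2) via x @ 2.6327
    (1,1) via y @ 3.4000
    (0,1) via x @ 3.7874  # hit
  → r_1 = 3.7874
beam 2: φ=-90°, α=255°
  direction (-0.2588, -0.9659); cell (4,3); t to first gridline: x 1.0818, y 0.7247 (then +3.8637 / +1.0353)
    (4,2) via y @ 0.7247
    (3,2) via x @ 1.0818
    (3,1) via y @ 1.7600
    (3,0) via y @ 2.7952  # hit
  → r_2 = 2.7952
beam 3: φ=-45°, α=300°
  direction (0.5000, -0.8660); cell (4,3); t to first gridline: x 1.4400, y 0.8083 (then +2.0000 / +1.1547)
    (4,2) via y @ 0.8083
    (5,2) via x @ 1.4400
    (5,1) via y @ 1.9630
    (5,0) via y @ 3.1177  # hit
  → r_3 = 3.1177
beam 4: φ=0°, α=345°
  direction (0.9659, -0.2588); cell (4,3); t to first gridline: x 0.7454, y 2.7046 (then +1.0353 / +3.8637)
    (5,3) via x @ 0.7454
    (6,3) via x @ 1.7807
    (6,2) via y @ 2.7046
    (7,2) via x @ 2.8160
    (8,2) via x @ 3.8512  # hit
  → r_4 = 3.8512
beam 5: φ=45°, α=30°
  direction (0.8660, 0.5000); cell (4,3); t to first gridline: x 0.8314, y 0.6000 (then +1.1547 / +2.0000)
    (4,4) via y @ 0.6000
    (5,4) via x @ 0.8314
    (6,4) via x @ 1.9861
    (6,5) via y @ 2.6000
    (7,5) via x @ 3.1408
    (8,5) via x @ 4.2955
    (8,6) via y @ 4.6000  # hit
  → r_5 = 4.6000
beam 6: φ=90°, α=75°
  direction (0.2588, 0.9659); cell (4,3); t to first gridline: x 2.7819, y 0.3106 (then +3.8637 / +1.0353)
    (4,4) via y @ 0.3106
    (4,5) via y @ 1.3459
    (4,6) via y @ 2.3811  # hit
  → r_6 = 2.3811
beam 7: φ=135°, α=120°
  direction (-0.5000, 0.8660); cell (4,3); t to first gridline: x 0.5600, y 0.3464 (then +2.0000 / +1.1547)
    (4,4) via y @ 0.3464
    (3,4) via x @ 0.5600
    (3,5) via y @ 1.5011
    (2,5) via x @ 2.5600
    (2,6) via y @ 2.6558  # hit
  → r_7 = 2.6558

ranges = [3.7874, 2.7952, 3.1177, 3.8512, 4.6000, 2.3811, 2.6558]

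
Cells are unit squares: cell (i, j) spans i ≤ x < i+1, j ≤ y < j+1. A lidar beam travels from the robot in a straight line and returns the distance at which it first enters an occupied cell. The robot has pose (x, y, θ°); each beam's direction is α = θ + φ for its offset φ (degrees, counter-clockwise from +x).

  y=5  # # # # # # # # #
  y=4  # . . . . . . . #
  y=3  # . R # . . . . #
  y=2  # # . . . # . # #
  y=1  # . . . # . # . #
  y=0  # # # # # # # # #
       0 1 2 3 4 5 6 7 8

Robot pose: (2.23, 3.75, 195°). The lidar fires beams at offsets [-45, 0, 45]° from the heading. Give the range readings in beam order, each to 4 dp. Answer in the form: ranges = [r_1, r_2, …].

beam 1: φ=-45°, α=150°
  direction (-0.8660, 0.5000); cell (2,3); t to first gridline: x 0.2656, y 0.5000 (then +1.1547 / +2.0000)
    (1,3) via x @ 0.2656
    (1,4) via y @ 0.5000
    (0,4) via x @ 1.4203  # hit
  → r_1 = 1.4203
beam 2: φ=0°, α=195°
  direction (-0.9659, -0.2588); cell (2,3); t to first gridline: x 0.2381, y 2.8978 (then +1.0353 / +3.8637)
    (1,3) via x @ 0.2381
    (0,3) via x @ 1.2734  # hit
  → r_2 = 1.2734
beam 3: φ=45°, α=240°
  direction (-0.5000, -0.8660); cell (2,3); t to first gridline: x 0.4600, y 0.8660 (then +2.0000 / +1.1547)
    (1,3) via x @ 0.4600
    (1,2) via y @ 0.8660  # hit
  → r_3 = 0.8660

ranges = [1.4203, 1.2734, 0.8660]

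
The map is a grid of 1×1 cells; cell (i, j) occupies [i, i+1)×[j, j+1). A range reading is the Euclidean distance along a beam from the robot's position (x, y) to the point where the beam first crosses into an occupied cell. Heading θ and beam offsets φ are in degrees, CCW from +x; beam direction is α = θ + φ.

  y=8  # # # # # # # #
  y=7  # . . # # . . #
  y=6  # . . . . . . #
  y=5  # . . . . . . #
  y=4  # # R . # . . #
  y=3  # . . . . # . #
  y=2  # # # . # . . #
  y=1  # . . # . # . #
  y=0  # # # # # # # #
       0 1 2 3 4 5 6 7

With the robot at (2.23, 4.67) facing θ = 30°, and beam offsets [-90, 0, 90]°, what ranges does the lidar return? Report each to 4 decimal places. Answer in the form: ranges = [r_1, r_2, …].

ranges = [3.0831, 5.5079, 2.4600]

beam 1: φ=-90°, α=300°
  direction (0.5000, -0.8660); cell (2,4); t to first gridline: x 1.5400, y 0.7736 (then +2.0000 / +1.1547)
    (2,3) via y @ 0.7736
    (3,3) via x @ 1.5400
    (3,2) via y @ 1.9283
    (3,1) via y @ 3.0831  # hit
  → r_1 = 3.0831
beam 2: φ=0°, α=30°
  direction (0.8660, 0.5000); cell (2,4); t to first gridline: x 0.8891, y 0.6600 (then +1.1547 / +2.0000)
    (2,5) via y @ 0.6600
    (3,5) via x @ 0.8891
    (4,5) via x @ 2.0438
    (4,6) via y @ 2.6600
    (5,6) via x @ 3.1985
    (6,6) via x @ 4.3532
    (6,7) via y @ 4.6600
    (7,7) via x @ 5.5079  # hit
  → r_2 = 5.5079
beam 3: φ=90°, α=120°
  direction (-0.5000, 0.8660); cell (2,4); t to first gridline: x 0.4600, y 0.3811 (then +2.0000 / +1.1547)
    (2,5) via y @ 0.3811
    (1,5) via x @ 0.4600
    (1,6) via y @ 1.5358
    (0,6) via x @ 2.4600  # hit
  → r_3 = 2.4600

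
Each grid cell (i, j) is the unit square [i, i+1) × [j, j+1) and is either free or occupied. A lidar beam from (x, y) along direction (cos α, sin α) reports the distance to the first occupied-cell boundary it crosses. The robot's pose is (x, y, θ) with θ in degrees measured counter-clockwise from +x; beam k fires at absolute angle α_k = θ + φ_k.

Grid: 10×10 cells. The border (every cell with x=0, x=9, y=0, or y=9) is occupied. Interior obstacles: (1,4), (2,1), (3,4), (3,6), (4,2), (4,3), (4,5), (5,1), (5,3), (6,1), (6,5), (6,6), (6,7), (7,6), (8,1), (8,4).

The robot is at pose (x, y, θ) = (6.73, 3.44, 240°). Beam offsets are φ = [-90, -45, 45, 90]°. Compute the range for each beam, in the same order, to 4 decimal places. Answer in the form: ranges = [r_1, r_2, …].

ranges = [0.8429, 0.7558, 2.5261, 2.6212]

beam 1: φ=-90°, α=150°
  direction (-0.8660, 0.5000); cell (6,3); t to first gridline: x 0.8429, y 1.1200 (then +1.1547 / +2.0000)
    (5,3) via x @ 0.8429  # hit
  → r_1 = 0.8429
beam 2: φ=-45°, α=195°
  direction (-0.9659, -0.2588); cell (6,3); t to first gridline: x 0.7558, y 1.7000 (then +1.0353 / +3.8637)
    (5,3) via x @ 0.7558  # hit
  → r_2 = 0.7558
beam 3: φ=45°, α=285°
  direction (0.2588, -0.9659); cell (6,3); t to first gridline: x 1.0432, y 0.4555 (then +3.8637 / +1.0353)
    (6,2) via y @ 0.4555
    (7,2) via x @ 1.0432
    (7,1) via y @ 1.4908
    (7,0) via y @ 2.5261  # hit
  → r_3 = 2.5261
beam 4: φ=90°, α=330°
  direction (0.8660, -0.5000); cell (6,3); t to first gridline: x 0.3118, y 0.8800 (then +1.1547 / +2.0000)
    (7,3) via x @ 0.3118
    (7,2) via y @ 0.8800
    (8,2) via x @ 1.4665
    (9,2) via x @ 2.6212  # hit
  → r_4 = 2.6212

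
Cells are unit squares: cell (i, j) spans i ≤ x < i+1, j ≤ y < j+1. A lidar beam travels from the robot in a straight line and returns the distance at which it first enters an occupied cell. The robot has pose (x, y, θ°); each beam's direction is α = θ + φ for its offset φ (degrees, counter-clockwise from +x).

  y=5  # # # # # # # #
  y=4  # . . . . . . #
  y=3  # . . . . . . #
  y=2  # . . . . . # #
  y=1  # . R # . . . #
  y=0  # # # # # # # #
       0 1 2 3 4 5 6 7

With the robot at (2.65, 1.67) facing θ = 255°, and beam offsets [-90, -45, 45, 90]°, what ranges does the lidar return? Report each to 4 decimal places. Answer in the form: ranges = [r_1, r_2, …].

ranges = [1.7082, 1.3400, 0.7000, 0.3623]

beam 1: φ=-90°, α=165°
  direction (-0.9659, 0.2588); cell (2,1); t to first gridline: x 0.6729, y 1.2750 (then +1.0353 / +3.8637)
    (1,1) via x @ 0.6729
    (1,2) via y @ 1.2750
    (0,2) via x @ 1.7082  # hit
  → r_1 = 1.7082
beam 2: φ=-45°, α=210°
  direction (-0.8660, -0.5000); cell (2,1); t to first gridline: x 0.7506, y 1.3400 (then +1.1547 / +2.0000)
    (1,1) via x @ 0.7506
    (1,0) via y @ 1.3400  # hit
  → r_2 = 1.3400
beam 3: φ=45°, α=300°
  direction (0.5000, -0.8660); cell (2,1); t to first gridline: x 0.7000, y 0.7736 (then +2.0000 / +1.1547)
    (3,1) via x @ 0.7000  # hit
  → r_3 = 0.7000
beam 4: φ=90°, α=345°
  direction (0.9659, -0.2588); cell (2,1); t to first gridline: x 0.3623, y 2.5887 (then +1.0353 / +3.8637)
    (3,1) via x @ 0.3623  # hit
  → r_4 = 0.3623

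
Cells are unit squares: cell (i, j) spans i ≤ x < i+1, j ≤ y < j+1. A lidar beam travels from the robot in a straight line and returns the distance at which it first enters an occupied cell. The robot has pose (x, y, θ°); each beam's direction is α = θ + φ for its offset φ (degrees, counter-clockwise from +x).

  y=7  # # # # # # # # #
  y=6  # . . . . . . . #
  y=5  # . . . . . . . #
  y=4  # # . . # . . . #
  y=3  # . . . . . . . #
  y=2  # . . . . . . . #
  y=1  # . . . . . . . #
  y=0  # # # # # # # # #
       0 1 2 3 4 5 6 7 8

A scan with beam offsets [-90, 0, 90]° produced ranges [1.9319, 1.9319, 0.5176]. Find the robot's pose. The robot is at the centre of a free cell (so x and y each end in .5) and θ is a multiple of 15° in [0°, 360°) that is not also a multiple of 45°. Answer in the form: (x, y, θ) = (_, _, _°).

(x, y, θ) = (3.5, 6.5, 15°)

Candidates: 40 free-cell centres × 16 headings = 640 poses. Raycast each; keep the one whose scan matches to 4 dp.
  (1.5, 2.5, 105°): beam 1 = 6.7293 ≠ 1.9319 ✗
  (6.5, 3.5, 60°): beam 1 = 1.7321 ≠ 1.9319 ✗
  (3.5, 1.5, 30°): beam 1 = 0.5774 ≠ 1.9319 ✗
  (2.5, 6.5, 240°): beam 1 = 1.0000 ≠ 1.9319 ✗
  (6.5, 6.5, 15°): beam 1 = 5.6940 ≠ 1.9319 ✗
  …
  (3.5, 6.5, 15°): r_1=1.9319, r_2=1.9319, r_3=0.5176 — all match ✓
Only this pose fits every beam.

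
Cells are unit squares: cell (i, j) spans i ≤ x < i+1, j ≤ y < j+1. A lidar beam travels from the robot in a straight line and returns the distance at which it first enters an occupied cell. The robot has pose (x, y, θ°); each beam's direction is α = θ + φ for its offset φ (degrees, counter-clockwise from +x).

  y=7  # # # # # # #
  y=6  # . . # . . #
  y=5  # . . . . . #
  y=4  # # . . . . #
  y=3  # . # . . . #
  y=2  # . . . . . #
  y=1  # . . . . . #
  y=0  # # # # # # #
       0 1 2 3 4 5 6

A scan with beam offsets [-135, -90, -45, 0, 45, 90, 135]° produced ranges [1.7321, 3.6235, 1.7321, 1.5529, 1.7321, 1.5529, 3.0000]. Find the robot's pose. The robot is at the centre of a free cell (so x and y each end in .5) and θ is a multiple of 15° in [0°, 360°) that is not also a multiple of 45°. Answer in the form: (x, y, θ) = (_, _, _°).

(x, y, θ) = (4.5, 2.5, 285°)

The pose lattice has 27·16 = 432 candidates. Test each by forward raycasting.
  (2.5, 6.5, 240°): beam 1 = 0.5176 ≠ 1.7321 ✗
  (5.5, 1.5, 300°): beam 1 = 4.6587 ≠ 1.7321 ✗
  (2.5, 1.5, 210°): beam 1 = 1.5529 ≠ 1.7321 ✗
  (5.5, 2.5, 30°): beam 1 = 1.5529 ≠ 1.7321 ✗
  (1.5, 2.5, 330°): beam 1 = 0.5176 ≠ 1.7321 ✗
  …
  (4.5, 2.5, 285°): r_1=1.7321, r_2=3.6235, r_3=1.7321, r_4=1.5529, r_5=1.7321, r_6=1.5529, r_7=3.0000 — all match ✓
No second candidate reproduces the full scan.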